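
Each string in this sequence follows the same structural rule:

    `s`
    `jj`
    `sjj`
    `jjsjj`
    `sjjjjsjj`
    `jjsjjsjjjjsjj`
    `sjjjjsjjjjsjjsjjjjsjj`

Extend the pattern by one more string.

Each term (from the third on) is the two preceding terms concatenated in order: term 3 = s·jj = sjj.
So term 8 is jjsjjsjjjjsjj·sjjjjsjjjjsjjsjjjjsjj.

jjsjjsjjjjsjjsjjjjsjjjjsjjsjjjjsjj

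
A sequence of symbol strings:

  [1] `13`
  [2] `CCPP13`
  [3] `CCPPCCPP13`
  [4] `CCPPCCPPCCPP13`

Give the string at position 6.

CCPPCCPPCCPPCCPPCCPP13

Every step adds CCPP at the front: s(k+1) = CCPP·s(k).
From CCPPCCPPCCPP13, 2 further steps: CCPPCCPPCCPP13 → CCPPCCPPCCPPCCPP13 → (answer).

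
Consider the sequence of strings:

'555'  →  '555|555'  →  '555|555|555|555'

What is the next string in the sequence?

555|555|555|555|555|555|555|555

Every step duplicates the string with '|' between the halves.
One more doubling of 555|555|555|555 gives the answer.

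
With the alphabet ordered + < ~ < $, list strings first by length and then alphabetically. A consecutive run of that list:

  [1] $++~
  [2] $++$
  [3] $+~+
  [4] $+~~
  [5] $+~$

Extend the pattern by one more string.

$+$+

The successor of $+~$ increments the rightmost position that isn't already $ and resets every position after it to +.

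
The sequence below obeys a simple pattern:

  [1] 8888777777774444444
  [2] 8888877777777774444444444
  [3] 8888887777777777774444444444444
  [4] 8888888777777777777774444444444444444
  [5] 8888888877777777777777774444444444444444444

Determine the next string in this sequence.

8888888887777777777777777774444444444444444444444

Each string has the form 8^{n+1} 7^{2n+2} 4^{3n-2}, where the shown terms are n = 3, 4, 5, 6, 7.
For the next term, n = 8, so the run lengths are 9, 18, 22.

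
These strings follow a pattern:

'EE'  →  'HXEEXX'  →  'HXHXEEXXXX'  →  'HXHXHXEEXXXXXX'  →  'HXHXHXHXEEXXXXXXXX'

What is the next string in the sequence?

s(k+1) = HX·s(k)·XX, so each term gains HX as a prefix and XX as a suffix.
So the next term is HX·HXHXHXHXEEXXXXXXXX·XX.

HXHXHXHXHXEEXXXXXXXXXX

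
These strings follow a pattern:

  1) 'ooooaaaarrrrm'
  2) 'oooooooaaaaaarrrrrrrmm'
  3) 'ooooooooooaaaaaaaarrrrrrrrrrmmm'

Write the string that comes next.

The n-th term is 3n+1 o's then 2n+2 a's then 3n+1 r's then n m's (n = 1, 2, …).
Setting n = 4 gives 13, 10, 13, 4 characters in each block.

oooooooooooooaaaaaaaaaarrrrrrrrrrrrrmmmm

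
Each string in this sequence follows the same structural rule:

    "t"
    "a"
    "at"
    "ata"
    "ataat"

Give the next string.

From term 3 onward, concatenate the last term with the second-to-last: a·t = at, at·a = ata, …
Continuing: ataat · ata gives term 6.

ataatata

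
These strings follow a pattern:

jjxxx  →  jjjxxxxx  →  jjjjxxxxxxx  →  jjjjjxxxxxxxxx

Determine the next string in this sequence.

jjjjjjxxxxxxxxxxx

Reading off run lengths: j runs 2, 3, 4, 5; x runs 3, 5, 7, 9 — each is linear in n (n = 1, 2, …).
Setting n = 5 gives 6, 11 characters in each block.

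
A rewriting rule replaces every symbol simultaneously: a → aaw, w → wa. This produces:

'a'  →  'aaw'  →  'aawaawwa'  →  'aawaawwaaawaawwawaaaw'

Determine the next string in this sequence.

Applying the rule to each of the 21 symbols of aawaawwaaawaawwawaaaw gives the pieces aaw aaw wa aaw aaw wa wa aaw aaw aaw wa aaw aaw wa wa aaw wa aaw aaw aaw wa, which concatenate to the answer.

aawaawwaaawaawwawaaawaawaawwaaawaawwawaaawwaaawaawaawwa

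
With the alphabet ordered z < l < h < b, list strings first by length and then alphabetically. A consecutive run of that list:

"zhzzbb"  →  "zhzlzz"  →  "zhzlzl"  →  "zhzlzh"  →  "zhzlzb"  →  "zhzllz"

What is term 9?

Advancing 3 positions from zhzllz through zhzllz → zhzlll → zhzllh reaches term 9.

zhzllb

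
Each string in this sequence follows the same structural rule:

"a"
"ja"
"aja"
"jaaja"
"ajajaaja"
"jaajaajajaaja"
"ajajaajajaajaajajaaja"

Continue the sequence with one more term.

From term 3 onward, concatenate the second-to-last term with the last: a·ja = aja, ja·aja = jaaja, …
Continuing: jaajaajajaaja · ajajaajajaajaajajaaja gives term 8.

jaajaajajaajaajajaajajaajaajajaaja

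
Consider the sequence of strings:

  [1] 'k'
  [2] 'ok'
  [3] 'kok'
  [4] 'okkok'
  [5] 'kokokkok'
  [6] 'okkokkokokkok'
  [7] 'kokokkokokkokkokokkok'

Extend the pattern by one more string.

okkokkokokkokkokokkokokkokkokokkok

From term 3 onward, concatenate the second-to-last term with the last: k·ok = kok, ok·kok = okkok, …
Continuing: okkokkokokkok · kokokkokokkokkokokkok gives term 8.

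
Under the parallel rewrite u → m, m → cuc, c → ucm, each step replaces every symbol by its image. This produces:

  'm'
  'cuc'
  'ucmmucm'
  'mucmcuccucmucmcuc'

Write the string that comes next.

Rewriting the 17 symbols of mucmcuccucmucmcuc one by one yields cuc m ucm cuc ucm m ucm ucm m ucm cuc m ucm cuc ucm m ucm; concatenated:

cucmucmcucucmmucmucmmucmcucmucmcucucmmucm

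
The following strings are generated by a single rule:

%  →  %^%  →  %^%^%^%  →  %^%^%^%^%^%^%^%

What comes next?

Each string is two copies of the previous one joined by '^'.
One more doubling of %^%^%^%^%^%^%^% gives the answer.

%^%^%^%^%^%^%^%^%^%^%^%^%^%^%^%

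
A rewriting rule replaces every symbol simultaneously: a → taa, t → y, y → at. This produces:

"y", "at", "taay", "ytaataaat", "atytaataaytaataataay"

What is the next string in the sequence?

φ(atytaataaytaataataay) expands symbol-by-symbol to taa y at y taa taa y taa taa at y taa taa y taa taa y taa taa at; joining the 20 pieces gives the next term.

taayatytaataaytaataaatytaataaytaataaytaataaat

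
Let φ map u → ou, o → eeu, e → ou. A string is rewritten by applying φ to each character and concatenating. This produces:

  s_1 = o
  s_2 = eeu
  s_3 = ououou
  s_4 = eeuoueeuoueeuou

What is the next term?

ouououeeuououououeeuououououeeuou

φ(eeuoueeuoueeuou) expands symbol-by-symbol to ou ou ou eeu ou ou ou ou eeu ou ou ou ou eeu ou; joining the 15 pieces gives the next term.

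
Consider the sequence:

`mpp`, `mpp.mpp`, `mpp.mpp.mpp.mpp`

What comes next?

mpp.mpp.mpp.mpp.mpp.mpp.mpp.mpp

s(k+1) = s(k)·.·s(k) — each term doubles the last with '.' between the halves.
One more doubling of mpp.mpp.mpp.mpp gives the answer.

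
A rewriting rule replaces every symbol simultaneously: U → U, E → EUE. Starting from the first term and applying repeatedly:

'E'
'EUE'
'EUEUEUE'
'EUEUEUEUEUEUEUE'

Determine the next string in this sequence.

EUEUEUEUEUEUEUEUEUEUEUEUEUEUEUE

Replace each of the 15 characters of EUEUEUEUEUEUEUE in place — EUE U EUE U EUE U EUE U EUE U EUE U EUE U EUE — and concatenate.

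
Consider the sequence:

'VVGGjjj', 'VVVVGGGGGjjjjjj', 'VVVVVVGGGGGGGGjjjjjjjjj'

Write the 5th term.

Each string has the form V^{2n} G^{3n-1} j^{3n} (n = 1, 2, …).
For term 5, n = 5, so the run lengths are 10, 14, 15.

VVVVVVVVVVGGGGGGGGGGGGGGjjjjjjjjjjjjjjj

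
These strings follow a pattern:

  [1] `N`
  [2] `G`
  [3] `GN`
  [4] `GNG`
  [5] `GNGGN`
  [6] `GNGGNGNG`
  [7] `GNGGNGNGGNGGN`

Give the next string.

GNGGNGNGGNGGNGNGGNGNG

Each term (from the third on) is the previous term followed by the one before it: term 3 = G·N = GN.
So term 8 is GNGGNGNGGNGGN·GNGGNGNG.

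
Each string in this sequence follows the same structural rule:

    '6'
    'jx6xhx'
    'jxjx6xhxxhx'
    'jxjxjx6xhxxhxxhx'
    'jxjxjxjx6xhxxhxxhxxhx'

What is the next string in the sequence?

s(k+1) = jx·s(k)·xhx, so each term gains jx as a prefix and xhx as a suffix.
Applying this once more to jxjxjxjx6xhxxhxxhxxhx:

jxjxjxjxjx6xhxxhxxhxxhxxhx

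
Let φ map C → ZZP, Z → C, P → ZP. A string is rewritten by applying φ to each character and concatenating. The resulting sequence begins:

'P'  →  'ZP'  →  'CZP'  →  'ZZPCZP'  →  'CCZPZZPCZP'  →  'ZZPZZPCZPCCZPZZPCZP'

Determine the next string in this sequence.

CCZPCCZPZZPCZPZZPZZPCZPCCZPZZPCZP

Applying the rule to each of the 19 symbols of ZZPZZPCZPCCZPZZPCZP gives the pieces C C ZP C C ZP ZZP C ZP ZZP ZZP C ZP C C ZP ZZP C ZP, which concatenate to the answer.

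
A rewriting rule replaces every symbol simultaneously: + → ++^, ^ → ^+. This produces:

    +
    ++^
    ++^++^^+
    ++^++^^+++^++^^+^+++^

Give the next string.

++^++^^+++^++^^+^+++^++^++^^+++^++^^+^+++^^+++^++^++^^+

Applying the rule to each of the 21 symbols of ++^++^^+++^++^^+^+++^ gives the pieces ++^ ++^ ^+ ++^ ++^ ^+ ^+ ++^ ++^ ++^ ^+ ++^ ++^ ^+ ^+ ++^ ^+ ++^ ++^ ++^ ^+, which concatenate to the answer.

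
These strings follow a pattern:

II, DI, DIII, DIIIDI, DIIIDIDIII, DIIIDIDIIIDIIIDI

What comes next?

DIIIDIDIIIDIIIDIDIIIDIDIII

From term 3 onward, concatenate the last term with the second-to-last: DI·II = DIII, DIII·DI = DIIIDI, …
So term 7 is DIIIDIDIIIDIIIDI·DIIIDIDIII.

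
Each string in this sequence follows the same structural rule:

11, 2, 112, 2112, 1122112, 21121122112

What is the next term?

From term 3 onward, concatenate the second-to-last term with the last: 11·2 = 112, 2·112 = 2112, …
The next term joins 1122112 and 21121122112.

112211221121122112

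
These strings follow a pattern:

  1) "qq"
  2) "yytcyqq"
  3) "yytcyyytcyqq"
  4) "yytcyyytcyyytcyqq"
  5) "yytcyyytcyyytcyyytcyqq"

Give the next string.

The strings grow by a fixed prefix yytcy each time.
Applying this once more to yytcyyytcyyytcyyytcyqq:

yytcyyytcyyytcyyytcyyytcyqq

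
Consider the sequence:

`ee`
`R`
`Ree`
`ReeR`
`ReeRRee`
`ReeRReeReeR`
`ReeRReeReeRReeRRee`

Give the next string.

ReeRReeReeRReeRReeReeRReeReeR

This is a Fibonacci-style word recurrence s(k) = s(k−1)·s(k−2): e.g. R·ee = Ree.
The next term joins ReeRReeReeRReeRRee and ReeRReeReeR.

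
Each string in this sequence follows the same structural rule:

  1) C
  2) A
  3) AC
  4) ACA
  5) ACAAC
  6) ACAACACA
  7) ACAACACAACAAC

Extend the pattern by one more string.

From term 3 onward, concatenate the last term with the second-to-last: A·C = AC, AC·A = ACA, …
The next term joins ACAACACAACAAC and ACAACACA.

ACAACACAACAACACAACACA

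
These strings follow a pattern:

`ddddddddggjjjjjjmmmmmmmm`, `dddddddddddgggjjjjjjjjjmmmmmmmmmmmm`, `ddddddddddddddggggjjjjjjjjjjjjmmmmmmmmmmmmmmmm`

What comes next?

dddddddddddddddddgggggjjjjjjjjjjjjjjjmmmmmmmmmmmmmmmmmmmm

Each string has the form d^{3n+2} g^{n} j^{3n} m^{4n}, where the shown terms are n = 2, 3, 4.
Setting n = 5 gives 17, 5, 15, 20 characters in each block.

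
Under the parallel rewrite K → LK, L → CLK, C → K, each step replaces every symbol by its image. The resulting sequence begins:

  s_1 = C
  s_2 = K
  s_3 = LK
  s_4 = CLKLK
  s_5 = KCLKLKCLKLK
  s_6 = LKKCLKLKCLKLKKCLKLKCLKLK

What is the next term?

Rewriting the 24 symbols of LKKCLKLKCLKLKKCLKLKCLKLK one by one yields CLK LK LK K CLK LK CLK LK K CLK LK CLK LK LK K CLK LK CLK LK K CLK LK CLK LK; concatenated:

CLKLKLKKCLKLKCLKLKKCLKLKCLKLKLKKCLKLKCLKLKKCLKLKCLKLK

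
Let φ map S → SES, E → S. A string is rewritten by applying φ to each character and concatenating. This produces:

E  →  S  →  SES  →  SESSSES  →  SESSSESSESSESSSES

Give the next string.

Rewriting the 17 symbols of SESSSESSESSESSSES one by one yields SES S SES SES SES S SES SES S SES SES S SES SES SES S SES; concatenated:

SESSSESSESSESSSESSESSSESSESSSESSESSESSSES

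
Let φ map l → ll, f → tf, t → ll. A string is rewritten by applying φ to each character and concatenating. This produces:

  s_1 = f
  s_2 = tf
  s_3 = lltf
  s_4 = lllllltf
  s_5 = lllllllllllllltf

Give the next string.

lllllllllllllllllllllllllllllltf

Applying the rule to each of the 16 symbols of lllllllllllllltf gives the pieces ll ll ll ll ll ll ll ll ll ll ll ll ll ll ll tf, which concatenate to the answer.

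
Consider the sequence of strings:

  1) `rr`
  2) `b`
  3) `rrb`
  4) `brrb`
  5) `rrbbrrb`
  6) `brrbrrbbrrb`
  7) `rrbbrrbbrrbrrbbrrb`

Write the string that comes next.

brrbrrbbrrbrrbbrrbbrrbrrbbrrb

Each term (from the third on) is the two preceding terms concatenated in order: term 3 = rr·b = rrb.
Continuing: brrbrrbbrrb · rrbbrrbbrrbrrbbrrb gives term 8.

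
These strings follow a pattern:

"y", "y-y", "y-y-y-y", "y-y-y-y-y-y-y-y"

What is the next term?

y-y-y-y-y-y-y-y-y-y-y-y-y-y-y-y

Each string is two copies of the previous one joined by '-'.
So the next term is two copies of y-y-y-y-y-y-y-y with '-' between the halves.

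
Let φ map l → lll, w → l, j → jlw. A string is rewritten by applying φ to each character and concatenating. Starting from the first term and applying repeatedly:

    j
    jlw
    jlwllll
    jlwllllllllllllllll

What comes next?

φ(jlwllllllllllllllll) expands symbol-by-symbol to jlw lll l lll lll lll lll lll lll lll lll lll lll lll lll lll lll lll lll; joining the 19 pieces gives the next term.

jlwllllllllllllllllllllllllllllllllllllllllllllllllllll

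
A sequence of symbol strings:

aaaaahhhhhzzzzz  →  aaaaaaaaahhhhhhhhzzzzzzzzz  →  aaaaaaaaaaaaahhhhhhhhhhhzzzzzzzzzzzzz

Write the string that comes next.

aaaaaaaaaaaaaaaaahhhhhhhhhhhhhhzzzzzzzzzzzzzzzzz

The n-th term is 4n+1 a's then 3n+2 h's then 4n+1 z's (n = 1, 2, …).
Setting n = 4 gives 17, 14, 17 characters in each block.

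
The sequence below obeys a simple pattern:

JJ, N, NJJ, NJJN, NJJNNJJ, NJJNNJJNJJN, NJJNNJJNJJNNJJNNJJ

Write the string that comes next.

Each term (from the third on) is the previous term followed by the one before it: term 3 = N·JJ = NJJ.
The next term joins NJJNNJJNJJNNJJNNJJ and NJJNNJJNJJN.

NJJNNJJNJJNNJJNNJJNJJNNJJNJJN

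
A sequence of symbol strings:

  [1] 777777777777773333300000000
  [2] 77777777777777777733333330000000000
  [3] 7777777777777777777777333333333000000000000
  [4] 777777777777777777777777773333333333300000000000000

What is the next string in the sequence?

77777777777777777777777777777733333333333330000000000000000

Each string has the form 7^{4n+2} 3^{2n-1} 0^{2n+2}, where the shown terms are n = 3, 4, 5, 6.
Setting n = 7 gives 30, 13, 16 characters in each block.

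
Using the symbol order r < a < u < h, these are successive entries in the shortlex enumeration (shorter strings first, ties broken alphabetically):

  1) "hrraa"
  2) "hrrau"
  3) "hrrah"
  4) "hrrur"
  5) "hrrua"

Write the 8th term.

Stepping forward 3 times from hrrua: hrrua → hrruu → hrruh, then the target.

hrrhr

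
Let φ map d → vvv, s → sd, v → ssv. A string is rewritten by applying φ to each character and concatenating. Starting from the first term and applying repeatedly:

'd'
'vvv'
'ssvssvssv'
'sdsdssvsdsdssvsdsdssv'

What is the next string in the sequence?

Applying the rule to each of the 21 symbols of sdsdssvsdsdssvsdsdssv gives the pieces sd vvv sd vvv sd sd ssv sd vvv sd vvv sd sd ssv sd vvv sd vvv sd sd ssv, which concatenate to the answer.

sdvvvsdvvvsdsdssvsdvvvsdvvvsdsdssvsdvvvsdvvvsdsdssv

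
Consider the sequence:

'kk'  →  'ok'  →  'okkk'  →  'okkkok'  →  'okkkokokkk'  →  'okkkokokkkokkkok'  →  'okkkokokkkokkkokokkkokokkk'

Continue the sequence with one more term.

This is a Fibonacci-style word recurrence s(k) = s(k−1)·s(k−2): e.g. ok·kk = okkk.
So term 8 is okkkokokkkokkkokokkkokokkk·okkkokokkkokkkok.

okkkokokkkokkkokokkkokokkkokkkokokkkokkkok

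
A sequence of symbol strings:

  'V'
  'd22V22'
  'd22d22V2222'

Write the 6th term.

d22d22d22d22d22V2222222222

s(k+1) = d22·s(k)·22, so each term gains d22 as a prefix and 22 as a suffix.
From d22d22V2222, 3 further steps: d22d22V2222 → d22d22d22V222222 → d22d22d22d22V22222222 → (answer).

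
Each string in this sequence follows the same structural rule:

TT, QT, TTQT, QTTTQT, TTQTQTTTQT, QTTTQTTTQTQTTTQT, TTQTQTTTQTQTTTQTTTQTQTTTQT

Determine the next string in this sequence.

From term 3 onward, concatenate the second-to-last term with the last: TT·QT = TTQT, QT·TTQT = QTTTQT, …
Continuing: QTTTQTTTQTQTTTQT · TTQTQTTTQTQTTTQTTTQTQTTTQT gives term 8.

QTTTQTTTQTQTTTQTTTQTQTTTQTQTTTQTTTQTQTTTQT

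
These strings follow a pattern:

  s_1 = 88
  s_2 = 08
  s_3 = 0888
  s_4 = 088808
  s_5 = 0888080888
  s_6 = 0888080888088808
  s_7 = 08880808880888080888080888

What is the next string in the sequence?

From term 3 onward, concatenate the last term with the second-to-last: 08·88 = 0888, 0888·08 = 088808, …
Continuing: 08880808880888080888080888 · 0888080888088808 gives term 8.

088808088808880808880808880888080888088808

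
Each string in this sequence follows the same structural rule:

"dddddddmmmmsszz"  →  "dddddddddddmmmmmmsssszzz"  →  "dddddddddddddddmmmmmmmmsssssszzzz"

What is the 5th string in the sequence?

Reading off run lengths: d runs 7, 11, 15; m runs 4, 6, 8; s runs 2, 4, 6; z runs 2, 3, 4 — each is linear in n (n = 1, 2, …).
At n = 5 the blocks have lengths 23, 12, 10, 6.

dddddddddddddddddddddddmmmmmmmmmmmmsssssssssszzzzzz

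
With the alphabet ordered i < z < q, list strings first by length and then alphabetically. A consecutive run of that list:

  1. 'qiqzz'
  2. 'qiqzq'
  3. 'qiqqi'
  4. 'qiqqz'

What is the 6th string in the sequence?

Continuing the enumeration 2 steps past qiqqz: qiqqz → qiqqq → (answer).

qziii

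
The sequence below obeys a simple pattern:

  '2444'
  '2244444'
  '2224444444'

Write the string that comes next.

Reading off run lengths: 2 runs 1, 2, 3; 4 runs 3, 5, 7 — each is linear in n, where the shown terms are n = 2, 3, 4.
Setting n = 5 gives 4, 9 characters in each block.

2222444444444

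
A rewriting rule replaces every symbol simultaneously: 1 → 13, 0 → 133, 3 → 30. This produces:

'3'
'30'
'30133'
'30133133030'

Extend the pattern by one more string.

Apply φ to 30133133030 symbol by symbol: 3→30, 0→133, 1→13, 3→30, 3→30, 1→13, 3→30, 3→30, 0→133, 3→30, 0→133; joined: 30 133 13 30 30 13 30 30 133 30 133.

3013313303013303013330133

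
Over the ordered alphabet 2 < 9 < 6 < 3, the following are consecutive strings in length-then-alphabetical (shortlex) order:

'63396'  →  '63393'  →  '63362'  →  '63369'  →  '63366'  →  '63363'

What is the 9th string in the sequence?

63336

Stepping forward 3 times from 63363: 63363 → 63332 → 63339, then the target.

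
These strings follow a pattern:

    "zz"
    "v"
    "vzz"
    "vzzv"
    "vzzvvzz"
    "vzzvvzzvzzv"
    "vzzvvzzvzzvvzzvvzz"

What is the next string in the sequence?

From term 3 onward, concatenate the last term with the second-to-last: v·zz = vzz, vzz·v = vzzv, …
Continuing: vzzvvzzvzzvvzzvvzz · vzzvvzzvzzv gives term 8.

vzzvvzzvzzvvzzvvzzvzzvvzzvzzv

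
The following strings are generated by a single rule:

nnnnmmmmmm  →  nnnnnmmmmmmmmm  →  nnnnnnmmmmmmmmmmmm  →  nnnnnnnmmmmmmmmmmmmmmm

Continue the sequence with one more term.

Term n consists of n+2 n's, followed by 3n m's, where the shown terms are n = 2, 3, 4, 5.
Setting n = 6 gives 8, 18 characters in each block.

nnnnnnnnmmmmmmmmmmmmmmmmmm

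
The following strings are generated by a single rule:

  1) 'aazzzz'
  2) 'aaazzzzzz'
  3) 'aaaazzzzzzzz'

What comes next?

Reading off run lengths: a runs 2, 3, 4; z runs 4, 6, 8 — each is linear in n, where the shown terms are n = 2, 3, 4.
Setting n = 5 gives 5, 10 characters in each block.

aaaaazzzzzzzzzz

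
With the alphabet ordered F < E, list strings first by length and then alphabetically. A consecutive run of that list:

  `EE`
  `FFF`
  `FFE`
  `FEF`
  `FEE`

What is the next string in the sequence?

EFF

The successor of FEE increments the rightmost position that isn't already E and resets every position after it to F.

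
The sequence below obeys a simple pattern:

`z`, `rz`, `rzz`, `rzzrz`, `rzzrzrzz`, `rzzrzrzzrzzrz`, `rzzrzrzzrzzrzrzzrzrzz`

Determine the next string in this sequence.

From term 3 onward, concatenate the last term with the second-to-last: rz·z = rzz, rzz·rz = rzzrz, …
The next term joins rzzrzrzzrzzrzrzzrzrzz and rzzrzrzzrzzrz.

rzzrzrzzrzzrzrzzrzrzzrzzrzrzzrzzrz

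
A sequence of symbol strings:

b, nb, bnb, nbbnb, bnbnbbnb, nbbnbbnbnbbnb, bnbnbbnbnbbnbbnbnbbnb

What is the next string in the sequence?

nbbnbbnbnbbnbbnbnbbnbnbbnbbnbnbbnb

From term 3 onward, concatenate the second-to-last term with the last: b·nb = bnb, nb·bnb = nbbnb, …
The next term joins nbbnbbnbnbbnb and bnbnbbnbnbbnbbnbnbbnb.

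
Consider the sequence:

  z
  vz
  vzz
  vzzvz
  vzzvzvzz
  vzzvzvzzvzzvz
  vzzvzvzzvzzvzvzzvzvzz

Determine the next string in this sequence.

vzzvzvzzvzzvzvzzvzvzzvzzvzvzzvzzvz

This is a Fibonacci-style word recurrence s(k) = s(k−1)·s(k−2): e.g. vz·z = vzz.
The next term joins vzzvzvzzvzzvzvzzvzvzz and vzzvzvzzvzzvz.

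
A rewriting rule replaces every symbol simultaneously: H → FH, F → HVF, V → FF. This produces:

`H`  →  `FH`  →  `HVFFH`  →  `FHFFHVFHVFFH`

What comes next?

Apply φ to FHFFHVFHVFFH symbol by symbol: F→HVF, H→FH, F→HVF, F→HVF, H→FH, V→FF, F→HVF, H→FH, V→FF, F→HVF, F→HVF, H→FH; joined: HVF FH HVF HVF FH FF HVF FH FF HVF HVF FH.

HVFFHHVFHVFFHFFHVFFHFFHVFHVFFH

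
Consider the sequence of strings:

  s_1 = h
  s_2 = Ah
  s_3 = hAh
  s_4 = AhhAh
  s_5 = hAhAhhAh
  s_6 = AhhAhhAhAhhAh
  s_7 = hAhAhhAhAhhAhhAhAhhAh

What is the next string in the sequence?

Each term (from the third on) is the two preceding terms concatenated in order: term 3 = h·Ah = hAh.
Continuing: AhhAhhAhAhhAh · hAhAhhAhAhhAhhAhAhhAh gives term 8.

AhhAhhAhAhhAhhAhAhhAhAhhAhhAhAhhAh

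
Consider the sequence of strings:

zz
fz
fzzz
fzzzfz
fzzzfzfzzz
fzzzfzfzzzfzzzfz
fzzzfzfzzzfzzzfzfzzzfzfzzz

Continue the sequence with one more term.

Each term (from the third on) is the previous term followed by the one before it: term 3 = fz·zz = fzzz.
Continuing: fzzzfzfzzzfzzzfzfzzzfzfzzz · fzzzfzfzzzfzzzfz gives term 8.

fzzzfzfzzzfzzzfzfzzzfzfzzzfzzzfzfzzzfzzzfz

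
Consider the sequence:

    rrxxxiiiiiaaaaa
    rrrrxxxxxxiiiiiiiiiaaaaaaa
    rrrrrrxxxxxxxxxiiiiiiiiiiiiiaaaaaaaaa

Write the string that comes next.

rrrrrrrrxxxxxxxxxxxxiiiiiiiiiiiiiiiiiaaaaaaaaaaa

Term n consists of 2n r's, followed by 3n x's, followed by 4n+1 i's, followed by 2n+3 a's (n = 1, 2, …).
For the next term, n = 4, so the run lengths are 8, 12, 17, 11.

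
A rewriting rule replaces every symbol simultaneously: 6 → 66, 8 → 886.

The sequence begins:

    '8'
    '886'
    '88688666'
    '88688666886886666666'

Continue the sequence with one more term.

φ(88688666886886666666) expands symbol-by-symbol to 886 886 66 886 886 66 66 66 886 886 66 886 886 66 66 66 66 66 66 66; joining the 20 pieces gives the next term.

886886668868866666668868866688688666666666666666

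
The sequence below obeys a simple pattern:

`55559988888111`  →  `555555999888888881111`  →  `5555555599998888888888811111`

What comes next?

Term n consists of 2n 5's, followed by n 9's, followed by 3n-1 8's, followed by n+1 1's, where the shown terms are n = 2, 3, 4.
Setting n = 5 gives 10, 5, 14, 6 characters in each block.

55555555559999988888888888888111111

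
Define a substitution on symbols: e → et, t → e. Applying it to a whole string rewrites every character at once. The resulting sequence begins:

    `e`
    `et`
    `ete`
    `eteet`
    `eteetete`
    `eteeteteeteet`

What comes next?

eteeteteeteeteteetete

φ(eteeteteeteet) expands symbol-by-symbol to et e et et e et e et et e et et e; joining the 13 pieces gives the next term.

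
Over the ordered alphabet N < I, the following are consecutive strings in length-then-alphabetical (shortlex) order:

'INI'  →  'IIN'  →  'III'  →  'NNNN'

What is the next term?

NNNI

Find the rightmost character of NNNN below I, bump it to the next letter, and reset everything to its right to N.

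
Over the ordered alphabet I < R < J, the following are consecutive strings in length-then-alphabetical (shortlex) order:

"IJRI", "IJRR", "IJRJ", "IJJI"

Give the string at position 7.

Advancing 3 positions from IJJI through IJJI → IJJR → IJJJ reaches term 7.

RIII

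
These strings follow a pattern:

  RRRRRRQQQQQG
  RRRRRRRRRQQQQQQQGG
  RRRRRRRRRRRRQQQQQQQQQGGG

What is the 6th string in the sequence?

Reading off run lengths: R runs 6, 9, 12; Q runs 5, 7, 9; G runs 1, 2, 3 — each is linear in n (n = 1, 2, …).
At n = 6 the blocks have lengths 21, 15, 6.

RRRRRRRRRRRRRRRRRRRRRQQQQQQQQQQQQQQQGGGGGG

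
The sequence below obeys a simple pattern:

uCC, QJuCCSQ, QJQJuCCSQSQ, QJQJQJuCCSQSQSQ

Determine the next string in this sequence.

Every step adds QJ to the front and SQ to the end of the previous string.
So the next term is QJ·QJQJQJuCCSQSQSQ·SQ.

QJQJQJQJuCCSQSQSQSQ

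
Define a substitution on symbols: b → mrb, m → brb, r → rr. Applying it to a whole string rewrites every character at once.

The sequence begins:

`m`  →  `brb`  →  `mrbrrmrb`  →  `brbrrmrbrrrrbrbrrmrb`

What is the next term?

mrbrrmrbrrrrbrbrrmrbrrrrrrrrmrbrrmrbrrrrbrbrrmrb

φ(brbrrmrbrrrrbrbrrmrb) expands symbol-by-symbol to mrb rr mrb rr rr brb rr mrb rr rr rr rr mrb rr mrb rr rr brb rr mrb; joining the 20 pieces gives the next term.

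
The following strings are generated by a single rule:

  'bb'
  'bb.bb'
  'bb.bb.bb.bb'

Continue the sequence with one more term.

bb.bb.bb.bb.bb.bb.bb.bb

Each string is two copies of the previous one joined by '.'.
One more doubling of bb.bb.bb.bb gives the answer.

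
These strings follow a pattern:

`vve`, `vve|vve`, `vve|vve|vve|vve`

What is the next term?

Every step duplicates the string with '|' between the halves.
Doubling vve|vve|vve|vve with '|' between the halves:

vve|vve|vve|vve|vve|vve|vve|vve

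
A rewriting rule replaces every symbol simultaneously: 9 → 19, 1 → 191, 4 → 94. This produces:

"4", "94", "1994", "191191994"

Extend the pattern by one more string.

1911919119119191191994

Apply φ to 191191994 symbol by symbol: 1→191, 9→19, 1→191, 1→191, 9→19, 1→191, 9→19, 9→19, 4→94; joined: 191 19 191 191 19 191 19 19 94.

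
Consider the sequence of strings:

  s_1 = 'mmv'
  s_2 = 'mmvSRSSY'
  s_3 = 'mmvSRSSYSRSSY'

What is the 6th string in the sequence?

Each term is the previous one with SRSSY appended.
From mmvSRSSYSRSSY, 3 further steps: mmvSRSSYSRSSY → mmvSRSSYSRSSYSRSSY → mmvSRSSYSRSSYSRSSYSRSSY → (answer).

mmvSRSSYSRSSYSRSSYSRSSYSRSSY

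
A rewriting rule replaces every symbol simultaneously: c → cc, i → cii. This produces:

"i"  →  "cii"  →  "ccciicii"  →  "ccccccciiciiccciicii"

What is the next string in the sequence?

ccccccccccccccciiciiccciiciiccccccciiciiccciicii

Replace each of the 20 characters of ccccccciiciiccciicii in place — cc cc cc cc cc cc cc cii cii cc cii cii cc cc cc cii cii cc cii cii — and concatenate.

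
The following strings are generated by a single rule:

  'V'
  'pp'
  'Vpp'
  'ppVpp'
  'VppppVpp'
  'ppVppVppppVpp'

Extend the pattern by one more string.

VppppVppppVppVppppVpp

Each term (from the third on) is the two preceding terms concatenated in order: term 3 = V·pp = Vpp.
So term 7 is VppppVpp·ppVppVppppVpp.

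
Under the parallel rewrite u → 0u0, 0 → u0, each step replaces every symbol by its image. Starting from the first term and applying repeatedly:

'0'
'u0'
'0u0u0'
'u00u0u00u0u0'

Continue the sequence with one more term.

Rewriting each symbol of u00u0u00u0u0: u→0u0, 0→u0, 0→u0, u→0u0, 0→u0, u→0u0, 0→u0, 0→u0, u→0u0, 0→u0, u→0u0, 0→u0, which concatenates to 0u0 u0 u0 0u0 u0 0u0 u0 u0 0u0 u0 0u0 u0.

0u0u0u00u0u00u0u0u00u0u00u0u0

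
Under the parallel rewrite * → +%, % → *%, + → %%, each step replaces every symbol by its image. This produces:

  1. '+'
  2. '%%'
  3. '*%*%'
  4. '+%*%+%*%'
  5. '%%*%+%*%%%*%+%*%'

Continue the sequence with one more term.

φ(%%*%+%*%%%*%+%*%) expands symbol-by-symbol to *% *% +% *% %% *% +% *% *% *% +% *% %% *% +% *%; joining the 16 pieces gives the next term.

*%*%+%*%%%*%+%*%*%*%+%*%%%*%+%*%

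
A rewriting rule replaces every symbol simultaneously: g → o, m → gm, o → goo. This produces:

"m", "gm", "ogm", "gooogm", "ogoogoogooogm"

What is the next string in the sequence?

gooogoogooogoogooogoogoogooogm

Applying the rule to each of the 13 symbols of ogoogoogooogm gives the pieces goo o goo goo o goo goo o goo goo goo o gm, which concatenate to the answer.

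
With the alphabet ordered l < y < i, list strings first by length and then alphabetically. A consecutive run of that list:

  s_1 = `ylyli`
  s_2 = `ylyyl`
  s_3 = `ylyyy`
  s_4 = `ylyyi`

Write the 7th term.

ylyii

Stepping forward 3 times from ylyyi: ylyyi → ylyil → ylyiy, then the target.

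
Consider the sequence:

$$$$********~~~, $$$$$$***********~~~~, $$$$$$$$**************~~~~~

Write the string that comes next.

Term n consists of 2n $'s, followed by 3n+2 *'s, followed by n+1 ~'s, where the shown terms are n = 2, 3, 4.
For the next term, n = 5, so the run lengths are 10, 17, 6.

$$$$$$$$$$*****************~~~~~~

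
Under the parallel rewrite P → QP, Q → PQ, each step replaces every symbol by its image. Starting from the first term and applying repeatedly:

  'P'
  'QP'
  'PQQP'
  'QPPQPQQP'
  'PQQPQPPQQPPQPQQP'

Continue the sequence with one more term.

Rewriting the 16 symbols of PQQPQPPQQPPQPQQP one by one yields QP PQ PQ QP PQ QP QP PQ PQ QP QP PQ QP PQ PQ QP; concatenated:

QPPQPQQPPQQPQPPQPQQPQPPQQPPQPQQP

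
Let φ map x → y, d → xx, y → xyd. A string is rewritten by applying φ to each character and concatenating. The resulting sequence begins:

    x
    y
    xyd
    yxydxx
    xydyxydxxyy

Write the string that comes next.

Rewriting each symbol of xydyxydxxyy: x→y, y→xyd, d→xx, y→xyd, x→y, y→xyd, d→xx, x→y, x→y, y→xyd, y→xyd, which concatenates to y xyd xx xyd y xyd xx y y xyd xyd.

yxydxxxydyxydxxyyxydxyd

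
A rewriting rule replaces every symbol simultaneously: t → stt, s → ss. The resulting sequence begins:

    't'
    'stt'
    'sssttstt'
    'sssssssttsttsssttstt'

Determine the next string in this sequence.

Applying the rule to each of the 20 symbols of sssssssttsttsssttstt gives the pieces ss ss ss ss ss ss ss stt stt ss stt stt ss ss ss stt stt ss stt stt, which concatenate to the answer.

sssssssssssssssttsttsssttsttsssssssttsttsssttstt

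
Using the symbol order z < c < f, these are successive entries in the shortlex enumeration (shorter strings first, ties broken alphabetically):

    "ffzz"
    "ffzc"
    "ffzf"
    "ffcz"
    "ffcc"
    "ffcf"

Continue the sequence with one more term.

fffz

Find the rightmost character of ffcf below f, bump it to the next letter, and reset everything to its right to z.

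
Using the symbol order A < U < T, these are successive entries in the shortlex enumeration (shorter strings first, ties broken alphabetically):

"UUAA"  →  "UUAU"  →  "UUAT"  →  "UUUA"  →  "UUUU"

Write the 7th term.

UUTA

Stepping forward 2 times from UUUU: UUUU → UUUT, then the target.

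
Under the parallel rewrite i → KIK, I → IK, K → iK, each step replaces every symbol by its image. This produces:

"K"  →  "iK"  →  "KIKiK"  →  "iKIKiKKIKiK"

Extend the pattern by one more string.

KIKiKIKiKKIKiKiKIKiKKIKiK

Apply φ to iKIKiKKIKiK symbol by symbol: i→KIK, K→iK, I→IK, K→iK, i→KIK, K→iK, K→iK, I→IK, K→iK, i→KIK, K→iK; joined: KIK iK IK iK KIK iK iK IK iK KIK iK.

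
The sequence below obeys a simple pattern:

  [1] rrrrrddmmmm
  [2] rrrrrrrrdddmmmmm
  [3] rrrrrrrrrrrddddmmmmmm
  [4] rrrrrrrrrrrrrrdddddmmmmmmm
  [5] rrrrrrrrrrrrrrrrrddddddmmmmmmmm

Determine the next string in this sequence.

Reading off run lengths: r runs 5, 8, 11, 14, 17; d runs 2, 3, 4, 5, 6; m runs 4, 5, 6, 7, 8 — each is linear in n, where the shown terms are n = 2, 3, 4, 5, 6.
Setting n = 7 gives 20, 7, 9 characters in each block.

rrrrrrrrrrrrrrrrrrrrdddddddmmmmmmmmm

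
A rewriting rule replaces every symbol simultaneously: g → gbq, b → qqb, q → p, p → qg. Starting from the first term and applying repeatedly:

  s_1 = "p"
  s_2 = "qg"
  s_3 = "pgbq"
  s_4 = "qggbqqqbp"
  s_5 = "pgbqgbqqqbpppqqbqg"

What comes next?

Rewriting the 18 symbols of pgbqgbqqqbpppqqbqg one by one yields qg gbq qqb p gbq qqb p p p qqb qg qg qg p p qqb p gbq; concatenated:

qggbqqqbpgbqqqbpppqqbqgqgqgppqqbpgbq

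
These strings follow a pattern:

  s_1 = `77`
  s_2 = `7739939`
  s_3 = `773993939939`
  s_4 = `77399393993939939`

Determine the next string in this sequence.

Every step adds 39939 to the end: s(k+1) = s(k)·39939.
Applying this once more to 77399393993939939:

7739939399393993939939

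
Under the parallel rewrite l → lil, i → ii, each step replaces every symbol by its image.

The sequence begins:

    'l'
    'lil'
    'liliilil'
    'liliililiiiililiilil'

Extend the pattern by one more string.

liliililiiiililiililiiiiiiiililiililiiiililiilil

Applying the rule to each of the 20 symbols of liliililiiiililiilil gives the pieces lil ii lil ii ii lil ii lil ii ii ii ii lil ii lil ii ii lil ii lil, which concatenate to the answer.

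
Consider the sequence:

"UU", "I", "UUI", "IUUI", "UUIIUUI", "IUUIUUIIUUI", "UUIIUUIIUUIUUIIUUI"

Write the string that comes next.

From term 3 onward, concatenate the second-to-last term with the last: UU·I = UUI, I·UUI = IUUI, …
The next term joins IUUIUUIIUUI and UUIIUUIIUUIUUIIUUI.

IUUIUUIIUUIUUIIUUIIUUIUUIIUUI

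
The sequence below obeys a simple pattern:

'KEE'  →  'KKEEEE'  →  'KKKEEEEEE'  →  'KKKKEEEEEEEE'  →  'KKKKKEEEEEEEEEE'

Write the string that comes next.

KKKKKKEEEEEEEEEEEE

The n-th term is n K's then 2n E's (n = 1, 2, …).
Setting n = 6 gives 6, 12 characters in each block.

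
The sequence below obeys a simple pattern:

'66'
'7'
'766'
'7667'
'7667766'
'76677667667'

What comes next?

766776676677667766

This is a Fibonacci-style word recurrence s(k) = s(k−1)·s(k−2): e.g. 7·66 = 766.
So term 7 is 76677667667·7667766.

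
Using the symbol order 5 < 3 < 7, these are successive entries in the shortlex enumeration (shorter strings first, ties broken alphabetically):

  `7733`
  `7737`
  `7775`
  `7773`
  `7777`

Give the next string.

55555

After 7777 the length-4 strings are exhausted; the first length-5 string is 5 copies of 5.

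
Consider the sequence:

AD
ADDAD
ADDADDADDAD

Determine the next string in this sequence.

Every step duplicates the string with 'D' between the halves.
So the next term is two copies of ADDADDADDAD with 'D' between the halves.

ADDADDADDADDADDADDADDAD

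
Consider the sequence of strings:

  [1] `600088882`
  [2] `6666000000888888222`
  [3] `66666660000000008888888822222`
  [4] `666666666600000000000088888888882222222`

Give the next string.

The n-th term is 3n-2 6's then 3n 0's then 2n+2 8's then 2n-1 2's (n = 1, 2, …).
Setting n = 5 gives 13, 15, 12, 9 characters in each block.

6666666666666000000000000000888888888888222222222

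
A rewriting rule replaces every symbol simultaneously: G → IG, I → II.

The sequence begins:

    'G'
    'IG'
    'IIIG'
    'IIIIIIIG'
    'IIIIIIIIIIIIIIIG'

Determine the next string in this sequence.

φ(IIIIIIIIIIIIIIIG) expands symbol-by-symbol to II II II II II II II II II II II II II II II IG; joining the 16 pieces gives the next term.

IIIIIIIIIIIIIIIIIIIIIIIIIIIIIIIG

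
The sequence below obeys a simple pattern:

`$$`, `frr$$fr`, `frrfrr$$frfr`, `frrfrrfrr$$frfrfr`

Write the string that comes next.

Every step adds frr to the front and fr to the end of the previous string.
Applying this once more to frrfrrfrr$$frfrfr:

frrfrrfrrfrr$$frfrfrfr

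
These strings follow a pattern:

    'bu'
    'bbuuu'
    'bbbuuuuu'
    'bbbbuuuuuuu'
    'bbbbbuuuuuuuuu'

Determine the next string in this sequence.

The n-th term is n b's then 2n-1 u's (n = 1, 2, …).
For the next term, n = 6, so the run lengths are 6, 11.

bbbbbbuuuuuuuuuuu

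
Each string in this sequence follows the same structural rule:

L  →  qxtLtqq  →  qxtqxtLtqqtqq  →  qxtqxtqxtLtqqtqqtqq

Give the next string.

qxtqxtqxtqxtLtqqtqqtqqtqq

Each term wraps the previous one in qxt on the left and tqq on the right.
So the next term is qxt·qxtqxtqxtLtqqtqqtqq·tqq.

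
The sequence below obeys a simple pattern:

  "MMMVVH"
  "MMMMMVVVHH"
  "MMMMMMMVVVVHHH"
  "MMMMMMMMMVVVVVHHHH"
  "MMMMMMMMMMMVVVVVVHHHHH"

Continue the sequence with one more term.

Reading off run lengths: M runs 3, 5, 7, 9, 11; V runs 2, 3, 4, 5, 6; H runs 1, 2, 3, 4, 5 — each is linear in n (n = 1, 2, …).
For the next term, n = 6, so the run lengths are 13, 7, 6.

MMMMMMMMMMMMMVVVVVVVHHHHHH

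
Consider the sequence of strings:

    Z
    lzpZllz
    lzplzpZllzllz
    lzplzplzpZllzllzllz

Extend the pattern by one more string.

Each term wraps the previous one in lzp on the left and llz on the right.
So the next term is lzp·lzplzplzpZllzllzllz·llz.

lzplzplzplzpZllzllzllzllz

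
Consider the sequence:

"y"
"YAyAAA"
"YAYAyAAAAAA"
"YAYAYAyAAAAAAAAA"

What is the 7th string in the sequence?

s(k+1) = YA·s(k)·AAA, so each term gains YA as a prefix and AAA as a suffix.
From YAYAYAyAAAAAAAAA, 3 further steps: YAYAYAyAAAAAAAAA → YAYAYAYAyAAAAAAAAAAAA → YAYAYAYAYAyAAAAAAAAAAAAAAA → (answer).

YAYAYAYAYAYAyAAAAAAAAAAAAAAAAAA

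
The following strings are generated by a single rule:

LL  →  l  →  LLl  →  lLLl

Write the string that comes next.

Each term (from the third on) is the two preceding terms concatenated in order: term 3 = LL·l = LLl.
Continuing: LLl · lLLl gives term 5.

LLllLLl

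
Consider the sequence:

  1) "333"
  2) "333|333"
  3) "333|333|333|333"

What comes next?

Every step duplicates the string with '|' between the halves.
Doubling 333|333|333|333 with '|' between the halves:

333|333|333|333|333|333|333|333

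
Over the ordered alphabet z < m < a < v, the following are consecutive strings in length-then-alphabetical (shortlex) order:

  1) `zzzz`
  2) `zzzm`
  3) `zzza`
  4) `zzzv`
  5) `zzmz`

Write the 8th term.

Advancing 3 positions from zzmz through zzmz → zzmm → zzma reaches term 8.

zzmv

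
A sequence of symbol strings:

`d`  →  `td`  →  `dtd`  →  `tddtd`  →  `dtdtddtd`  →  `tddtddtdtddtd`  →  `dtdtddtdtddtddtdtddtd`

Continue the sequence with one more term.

tddtddtdtddtddtdtddtdtddtddtdtddtd

Each term (from the third on) is the two preceding terms concatenated in order: term 3 = d·td = dtd.
The next term joins tddtddtdtddtd and dtdtddtdtddtddtdtddtd.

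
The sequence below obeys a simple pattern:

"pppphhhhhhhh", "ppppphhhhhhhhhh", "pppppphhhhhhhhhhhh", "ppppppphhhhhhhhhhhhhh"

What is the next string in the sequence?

pppppppphhhhhhhhhhhhhhhh

The n-th term is n+1 p's then 2n+2 h's, where the shown terms are n = 3, 4, 5, 6.
At n = 7 the blocks have lengths 8, 16.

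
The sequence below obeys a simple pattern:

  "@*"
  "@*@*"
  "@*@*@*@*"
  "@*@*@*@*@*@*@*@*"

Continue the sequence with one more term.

s(k+1) = s(k)·s(k) — each term doubles the last.
Doubling @*@*@*@*@*@*@*@*:

@*@*@*@*@*@*@*@*@*@*@*@*@*@*@*@*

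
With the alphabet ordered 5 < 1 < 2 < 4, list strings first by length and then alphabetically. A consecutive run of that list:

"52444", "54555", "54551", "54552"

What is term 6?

Advancing 2 positions from 54552 through 54552 → 54554 reaches term 6.

54515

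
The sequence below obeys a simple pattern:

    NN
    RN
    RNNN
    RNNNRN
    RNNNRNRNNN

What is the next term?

From term 3 onward, concatenate the last term with the second-to-last: RN·NN = RNNN, RNNN·RN = RNNNRN, …
Continuing: RNNNRNRNNN · RNNNRN gives term 6.

RNNNRNRNNNRNNNRN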